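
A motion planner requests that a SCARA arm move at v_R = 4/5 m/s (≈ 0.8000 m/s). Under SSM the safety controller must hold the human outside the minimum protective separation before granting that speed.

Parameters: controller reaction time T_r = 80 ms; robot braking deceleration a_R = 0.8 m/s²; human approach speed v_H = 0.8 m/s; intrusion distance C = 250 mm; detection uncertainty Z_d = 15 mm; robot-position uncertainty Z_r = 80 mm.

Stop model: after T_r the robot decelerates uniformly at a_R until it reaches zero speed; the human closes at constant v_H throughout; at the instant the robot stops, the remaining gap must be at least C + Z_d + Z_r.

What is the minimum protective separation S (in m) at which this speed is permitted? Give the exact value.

S_min = 1673/1000 m = 1.6730 m

braking lasts T_s = (4/5)/(4/5) = 1.0000 s
robot in T_r: 0.8000·0.0800 = 0.0640 m
robot under decel: 0.8000²/(2·0.8000) = 0.4000 m
person approaches 0.8000·(0.0800+1.0000) = 0.8640 m
margins: 0.2500+0.0150+0.0800 = 0.3450 m
S_min ≈ 0.0640+0.4000+0.8640+0.3450  ⇒  S_min = 1673/1000 m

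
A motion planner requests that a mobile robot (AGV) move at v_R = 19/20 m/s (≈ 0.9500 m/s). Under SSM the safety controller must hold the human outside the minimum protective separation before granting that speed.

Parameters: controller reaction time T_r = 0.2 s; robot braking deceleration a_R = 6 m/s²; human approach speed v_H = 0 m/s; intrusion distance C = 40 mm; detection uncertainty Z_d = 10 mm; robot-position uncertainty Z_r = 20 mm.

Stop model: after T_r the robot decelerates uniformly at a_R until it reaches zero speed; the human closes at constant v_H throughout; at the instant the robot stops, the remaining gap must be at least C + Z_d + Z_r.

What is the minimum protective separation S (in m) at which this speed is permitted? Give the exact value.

S_min = 1609/4800 m = 0.3352 m

braking lasts T_s = (19/20)/6 = 0.1583 s
reaction-phase robot travel = 0.9500·0.2000 = 0.1900 m
robot covers 0.9500·0.1583 − ½·6.0000·0.1583² = 0.0752 m while stopping
person approaches 0.0000·(0.2000+0.1583) = 0.0000 m
C+Z_d+Z_r = 0.0400+0.0100+0.0200 = 0.0700 m
S_min ≈ 0.1900+0.0752+0.0000+0.0700  ⇒  S_min = 1609/4800 m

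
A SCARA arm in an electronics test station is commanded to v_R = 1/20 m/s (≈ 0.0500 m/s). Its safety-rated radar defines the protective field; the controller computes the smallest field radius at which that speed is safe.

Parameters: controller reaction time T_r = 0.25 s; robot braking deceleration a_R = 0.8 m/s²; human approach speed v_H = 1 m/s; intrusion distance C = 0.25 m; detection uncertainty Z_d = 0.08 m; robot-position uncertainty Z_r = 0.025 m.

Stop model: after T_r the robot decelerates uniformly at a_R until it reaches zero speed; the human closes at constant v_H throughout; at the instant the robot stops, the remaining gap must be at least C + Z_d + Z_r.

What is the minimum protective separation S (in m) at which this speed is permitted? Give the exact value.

S_min = 2181/3200 m = 0.6816 m

stop time T_s = (1/20)/(4/5) = 0.0625 s
robot in T_r: 0.0500·0.2500 = 0.0125 m
braking distance = 0.0500²/(2·0.8000) = 0.0016 m
human closes 1.0000·0.3125 = 0.3125 m
residual clearance needed = 0.2500+0.0800+0.0250 = 0.3550 m
S_min ≈ 0.0125+0.0016+0.3125+0.3550  ⇒  S_min = 2181/3200 m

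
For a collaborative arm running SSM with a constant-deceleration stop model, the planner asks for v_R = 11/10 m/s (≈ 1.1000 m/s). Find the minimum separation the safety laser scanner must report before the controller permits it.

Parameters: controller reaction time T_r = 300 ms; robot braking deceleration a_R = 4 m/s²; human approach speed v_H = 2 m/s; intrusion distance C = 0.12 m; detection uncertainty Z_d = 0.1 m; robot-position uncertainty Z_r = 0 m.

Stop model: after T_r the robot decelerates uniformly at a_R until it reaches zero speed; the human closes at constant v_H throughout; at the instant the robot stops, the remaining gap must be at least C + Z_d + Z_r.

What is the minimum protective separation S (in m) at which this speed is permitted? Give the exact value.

braking lasts T_s = (11/10)/4 = 0.2750 s
robot in T_r: 1.1000·0.3000 = 0.3300 m
braking distance = 1.1000²/(2·4.0000) = 0.1512 m
person approaches 2.0000·(0.3000+0.2750) = 1.1500 m
residual clearance needed = 0.1200+0.1000+0.0000 = 0.2200 m
S_min ≈ 0.3300+0.1512+1.1500+0.2200  ⇒  S_min = 1481/800 m

S_min = 1481/800 m = 1.8513 m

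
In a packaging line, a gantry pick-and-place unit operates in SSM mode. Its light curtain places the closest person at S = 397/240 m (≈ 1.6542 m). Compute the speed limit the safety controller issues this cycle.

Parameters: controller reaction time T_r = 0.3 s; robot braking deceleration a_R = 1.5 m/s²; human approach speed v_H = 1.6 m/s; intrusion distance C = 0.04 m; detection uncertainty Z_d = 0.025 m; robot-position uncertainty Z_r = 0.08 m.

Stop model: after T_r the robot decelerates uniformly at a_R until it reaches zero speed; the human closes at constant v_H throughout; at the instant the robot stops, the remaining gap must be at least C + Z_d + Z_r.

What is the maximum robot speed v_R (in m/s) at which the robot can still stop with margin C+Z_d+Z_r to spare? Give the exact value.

v_R_max = 13/20 m/s = 0.6500 m/s

at the boundary: (1/3)·v² + (41/30)·v + (-247/240) = 0
  disc = (41/30)² − 4·(1/3)·(-247/240) = 81/25 ; √disc = 9/5
  v_R = (−(41/30) + 9/5) / (2·(1/3)) = 13/20 m/s
check:
braking lasts T_s = (13/20)/(3/2) = 0.4333 s
reaction-phase robot travel = 0.6500·0.3000 = 0.1950 m
robot under decel: 0.6500²/(2·1.5000) = 0.1408 m
human over T_r+T_s: 1.6000·(0.3000+0.4333) = 1.1733 m
C+Z_d+Z_r = 0.0400+0.0250+0.0800 = 0.1450 m
sum ≈ 0.1950+0.1408+1.1733+0.1450 ≈ 1.6542 m = S ✓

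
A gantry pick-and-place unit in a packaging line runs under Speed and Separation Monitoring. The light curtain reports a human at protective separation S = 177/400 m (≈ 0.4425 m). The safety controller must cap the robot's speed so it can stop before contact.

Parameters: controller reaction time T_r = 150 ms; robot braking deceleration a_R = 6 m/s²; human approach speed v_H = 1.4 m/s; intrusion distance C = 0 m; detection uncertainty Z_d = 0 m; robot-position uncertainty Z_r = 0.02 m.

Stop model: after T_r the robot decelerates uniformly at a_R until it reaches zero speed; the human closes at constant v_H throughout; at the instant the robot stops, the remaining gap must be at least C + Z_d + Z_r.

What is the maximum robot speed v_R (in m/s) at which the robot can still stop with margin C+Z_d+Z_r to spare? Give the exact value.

quadratic (1/12)·v² + (23/60)·v + (-17/80) = 0
  disc = (23/60)² − 4·(1/12)·(-17/80) = 49/225 ; √disc = 7/15
  v_R = (−(23/60) + 7/15) / (2·(1/12)) = 1/2 m/s
check:
T_s = v_R/a_R = (1/2)/6 = 0.0833 s
robot in T_r: 0.5000·0.1500 = 0.0750 m
robot covers 0.5000·0.0833 − ½·6.0000·0.0833² = 0.0208 m while stopping
human over T_r+T_s: 1.4000·(0.1500+0.0833) = 0.3267 m
margins: 0.0000+0.0000+0.0200 = 0.0200 m
sum ≈ 0.0750+0.0208+0.3267+0.0200 ≈ 0.4425 m = S ✓

v_R_max = 1/2 m/s = 0.5000 m/s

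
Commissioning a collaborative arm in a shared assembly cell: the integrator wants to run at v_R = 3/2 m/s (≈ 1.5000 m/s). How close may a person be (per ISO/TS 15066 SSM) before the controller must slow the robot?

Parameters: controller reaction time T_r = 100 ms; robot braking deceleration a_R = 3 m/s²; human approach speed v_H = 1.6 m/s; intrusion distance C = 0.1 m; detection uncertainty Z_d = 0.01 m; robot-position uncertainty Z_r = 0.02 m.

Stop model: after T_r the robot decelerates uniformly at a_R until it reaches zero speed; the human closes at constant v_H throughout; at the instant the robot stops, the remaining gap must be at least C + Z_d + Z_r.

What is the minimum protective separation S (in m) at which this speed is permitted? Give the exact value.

braking lasts T_s = (3/2)/3 = 0.5000 s
robot covers v_R·T_r = 1.5000·0.1000 = 0.1500 m before braking
robot covers 1.5000·0.5000 − ½·3.0000·0.5000² = 0.3750 m while stopping
human closes 1.6000·0.6000 = 0.9600 m
C+Z_d+Z_r = 0.1000+0.0100+0.0200 = 0.1300 m
S_min ≈ 0.1500+0.3750+0.9600+0.1300  ⇒  S_min = 323/200 m

S_min = 323/200 m = 1.6150 m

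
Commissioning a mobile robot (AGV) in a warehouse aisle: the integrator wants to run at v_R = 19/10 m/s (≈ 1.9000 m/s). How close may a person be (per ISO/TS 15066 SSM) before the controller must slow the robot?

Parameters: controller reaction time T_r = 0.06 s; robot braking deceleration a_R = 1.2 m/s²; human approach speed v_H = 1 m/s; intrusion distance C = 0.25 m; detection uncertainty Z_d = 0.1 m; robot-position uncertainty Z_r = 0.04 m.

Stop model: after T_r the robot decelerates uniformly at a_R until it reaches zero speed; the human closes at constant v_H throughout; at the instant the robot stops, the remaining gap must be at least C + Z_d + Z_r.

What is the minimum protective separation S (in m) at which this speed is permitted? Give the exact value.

braking lasts T_s = (19/10)/(6/5) = 1.5833 s
reaction-phase robot travel = 1.9000·0.0600 = 0.1140 m
robot under decel: 1.9000²/(2·1.2000) = 1.5042 m
person approaches 1.0000·(0.0600+1.5833) = 1.6433 m
C+Z_d+Z_r = 0.2500+0.1000+0.0400 = 0.3900 m
S_min ≈ 0.1140+1.5042+1.6433+0.3900  ⇒  S_min = 7303/2000 m

S_min = 7303/2000 m = 3.6515 m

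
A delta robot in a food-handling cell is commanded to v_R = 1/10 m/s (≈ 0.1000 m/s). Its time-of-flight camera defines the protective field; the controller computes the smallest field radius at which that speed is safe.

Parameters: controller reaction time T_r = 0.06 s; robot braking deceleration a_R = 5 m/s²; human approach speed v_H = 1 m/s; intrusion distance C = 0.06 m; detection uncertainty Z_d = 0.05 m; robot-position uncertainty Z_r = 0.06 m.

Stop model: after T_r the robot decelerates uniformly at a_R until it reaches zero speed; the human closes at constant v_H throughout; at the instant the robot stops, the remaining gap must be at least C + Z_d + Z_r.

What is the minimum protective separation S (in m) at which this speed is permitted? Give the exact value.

T_s = v_R/a_R = (1/10)/5 = 0.0200 s
robot in T_r: 0.1000·0.0600 = 0.0060 m
robot under decel: 0.1000²/(2·5.0000) = 0.0010 m
human closes 1.0000·0.0800 = 0.0800 m
residual clearance needed = 0.0600+0.0500+0.0600 = 0.1700 m
S_min ≈ 0.0060+0.0010+0.0800+0.1700  ⇒  S_min = 257/1000 m

S_min = 257/1000 m = 0.2570 m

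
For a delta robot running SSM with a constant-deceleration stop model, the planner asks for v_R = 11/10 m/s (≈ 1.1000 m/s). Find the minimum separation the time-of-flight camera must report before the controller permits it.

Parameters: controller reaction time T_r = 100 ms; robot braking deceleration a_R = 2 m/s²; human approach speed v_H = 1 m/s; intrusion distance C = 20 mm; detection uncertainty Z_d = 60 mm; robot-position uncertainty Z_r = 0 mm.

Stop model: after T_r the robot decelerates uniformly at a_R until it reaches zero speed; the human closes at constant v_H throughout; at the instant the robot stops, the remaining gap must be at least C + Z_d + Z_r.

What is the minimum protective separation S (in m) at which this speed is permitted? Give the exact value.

braking lasts T_s = (11/10)/2 = 0.5500 s
robot in T_r: 1.1000·0.1000 = 0.1100 m
braking distance = 1.1000²/(2·2.0000) = 0.3025 m
person approaches 1.0000·(0.1000+0.5500) = 0.6500 m
C+Z_d+Z_r = 0.0200+0.0600+0.0000 = 0.0800 m
S_min ≈ 0.1100+0.3025+0.6500+0.0800  ⇒  S_min = 457/400 m

S_min = 457/400 m = 1.1425 m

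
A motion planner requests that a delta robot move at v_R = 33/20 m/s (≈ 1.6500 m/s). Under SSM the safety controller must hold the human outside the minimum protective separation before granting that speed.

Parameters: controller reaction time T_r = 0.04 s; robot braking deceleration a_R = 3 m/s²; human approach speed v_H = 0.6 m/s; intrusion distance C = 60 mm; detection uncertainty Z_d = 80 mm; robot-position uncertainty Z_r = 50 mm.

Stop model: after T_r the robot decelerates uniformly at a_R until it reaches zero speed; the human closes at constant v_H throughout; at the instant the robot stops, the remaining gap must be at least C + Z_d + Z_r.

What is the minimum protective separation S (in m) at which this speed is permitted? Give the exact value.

stop time T_s = (33/20)/3 = 0.5500 s
robot covers v_R·T_r = 1.6500·0.0400 = 0.0660 m before braking
braking distance = 1.6500²/(2·3.0000) = 0.4537 m
human closes 0.6000·0.5900 = 0.3540 m
C+Z_d+Z_r = 0.0600+0.0800+0.0500 = 0.1900 m
S_min ≈ 0.0660+0.4537+0.3540+0.1900  ⇒  S_min = 851/800 m

S_min = 851/800 m = 1.0637 m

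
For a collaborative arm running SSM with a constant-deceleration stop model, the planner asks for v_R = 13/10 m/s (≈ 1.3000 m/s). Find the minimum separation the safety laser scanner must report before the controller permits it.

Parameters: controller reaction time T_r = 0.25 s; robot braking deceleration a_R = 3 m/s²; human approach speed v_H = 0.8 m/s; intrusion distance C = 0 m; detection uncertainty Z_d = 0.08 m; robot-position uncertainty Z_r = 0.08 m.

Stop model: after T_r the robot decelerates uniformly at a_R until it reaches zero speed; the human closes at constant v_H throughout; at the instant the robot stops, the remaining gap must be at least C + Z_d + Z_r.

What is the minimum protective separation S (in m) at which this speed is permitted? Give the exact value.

S_min = 197/150 m = 1.3133 m

T_s = v_R/a_R = (13/10)/3 = 0.4333 s
robot in T_r: 1.3000·0.2500 = 0.3250 m
robot under decel: 1.3000²/(2·3.0000) = 0.2817 m
human over T_r+T_s: 0.8000·(0.2500+0.4333) = 0.5467 m
residual clearance needed = 0.0000+0.0800+0.0800 = 0.1600 m
S_min ≈ 0.3250+0.2817+0.5467+0.1600  ⇒  S_min = 197/150 m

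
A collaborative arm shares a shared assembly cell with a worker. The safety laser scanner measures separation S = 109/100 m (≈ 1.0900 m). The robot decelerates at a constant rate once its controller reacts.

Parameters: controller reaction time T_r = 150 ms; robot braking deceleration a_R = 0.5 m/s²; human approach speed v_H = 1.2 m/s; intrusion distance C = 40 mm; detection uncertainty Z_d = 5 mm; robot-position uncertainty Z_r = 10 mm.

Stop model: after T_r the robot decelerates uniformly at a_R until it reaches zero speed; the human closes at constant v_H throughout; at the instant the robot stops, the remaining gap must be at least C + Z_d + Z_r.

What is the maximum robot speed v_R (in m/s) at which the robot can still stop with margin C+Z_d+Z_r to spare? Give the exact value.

at the boundary: (1)·v² + (51/20)·v + (-171/200) = 0
  disc = (51/20)² − 4·(1)·(-171/200) = 3969/400 ; √disc = 63/20
  v_R = (−(51/20) + 63/20) / (2·(1)) = 3/10 m/s
check:
T_s = v_R/a_R = (3/10)/(1/2) = 0.6000 s
robot covers v_R·T_r = 0.3000·0.1500 = 0.0450 m before braking
robot under decel: 0.3000²/(2·0.5000) = 0.0900 m
human closes 1.2000·0.7500 = 0.9000 m
residual clearance needed = 0.0400+0.0050+0.0100 = 0.0550 m
sum ≈ 0.0450+0.0900+0.9000+0.0550 ≈ 1.0900 m = S ✓

v_R_max = 3/10 m/s = 0.3000 m/s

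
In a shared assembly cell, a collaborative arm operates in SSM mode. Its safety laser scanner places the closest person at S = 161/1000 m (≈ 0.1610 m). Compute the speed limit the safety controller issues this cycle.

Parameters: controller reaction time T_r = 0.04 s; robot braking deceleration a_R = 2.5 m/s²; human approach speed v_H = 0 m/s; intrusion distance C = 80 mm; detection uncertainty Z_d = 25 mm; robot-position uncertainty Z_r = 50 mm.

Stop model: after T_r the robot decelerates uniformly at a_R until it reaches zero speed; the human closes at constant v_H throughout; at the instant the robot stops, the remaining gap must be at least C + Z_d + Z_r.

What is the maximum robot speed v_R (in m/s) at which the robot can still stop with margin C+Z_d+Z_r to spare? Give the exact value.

collect terms ⇒ (1/5)·v_R² + (1/25)·v_R + (-3/500) = 0
  disc = (1/25)² − 4·(1/5)·(-3/500) = 4/625 ; √disc = 2/25
  v_R = (−(1/25) + 2/25) / (2·(1/5)) = 1/10 m/s
check:
T_s = v_R/a_R = (1/10)/(5/2) = 0.0400 s
robot covers v_R·T_r = 0.1000·0.0400 = 0.0040 m before braking
robot under decel: 0.1000²/(2·2.5000) = 0.0020 m
human closes 0.0000·0.0800 = 0.0000 m
C+Z_d+Z_r = 0.0800+0.0250+0.0500 = 0.1550 m
sum ≈ 0.0040+0.0020+0.0000+0.1550 ≈ 0.1610 m = S ✓

v_R_max = 1/10 m/s = 0.1000 m/s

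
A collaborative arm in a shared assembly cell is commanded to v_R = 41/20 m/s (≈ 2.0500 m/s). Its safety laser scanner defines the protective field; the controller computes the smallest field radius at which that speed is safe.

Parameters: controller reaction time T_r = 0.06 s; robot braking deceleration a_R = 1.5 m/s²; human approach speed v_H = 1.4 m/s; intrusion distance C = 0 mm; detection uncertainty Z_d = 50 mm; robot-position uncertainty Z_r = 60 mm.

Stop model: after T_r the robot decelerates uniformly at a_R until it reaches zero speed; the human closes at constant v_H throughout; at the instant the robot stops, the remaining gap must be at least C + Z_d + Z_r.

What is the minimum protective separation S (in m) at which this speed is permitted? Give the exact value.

S_min = 21787/6000 m = 3.6312 m

braking lasts T_s = (41/20)/(3/2) = 1.3667 s
reaction-phase robot travel = 2.0500·0.0600 = 0.1230 m
braking distance = 2.0500²/(2·1.5000) = 1.4008 m
human over T_r+T_s: 1.4000·(0.0600+1.3667) = 1.9973 m
residual clearance needed = 0.0000+0.0500+0.0600 = 0.1100 m
S_min ≈ 0.1230+1.4008+1.9973+0.1100  ⇒  S_min = 21787/6000 m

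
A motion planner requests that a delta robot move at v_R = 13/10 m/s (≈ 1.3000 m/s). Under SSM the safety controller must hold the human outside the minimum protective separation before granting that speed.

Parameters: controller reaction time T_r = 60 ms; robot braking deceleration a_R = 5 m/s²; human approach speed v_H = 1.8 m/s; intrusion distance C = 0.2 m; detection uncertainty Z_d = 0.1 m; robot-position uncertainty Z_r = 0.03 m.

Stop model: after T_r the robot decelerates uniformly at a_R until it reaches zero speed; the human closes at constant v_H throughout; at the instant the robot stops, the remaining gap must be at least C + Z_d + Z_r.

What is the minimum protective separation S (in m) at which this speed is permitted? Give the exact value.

S_min = 1153/1000 m = 1.1530 m

stop time T_s = (13/10)/5 = 0.2600 s
robot in T_r: 1.3000·0.0600 = 0.0780 m
robot under decel: 1.3000²/(2·5.0000) = 0.1690 m
human over T_r+T_s: 1.8000·(0.0600+0.2600) = 0.5760 m
margins: 0.2000+0.1000+0.0300 = 0.3300 m
S_min ≈ 0.0780+0.1690+0.5760+0.3300  ⇒  S_min = 1153/1000 m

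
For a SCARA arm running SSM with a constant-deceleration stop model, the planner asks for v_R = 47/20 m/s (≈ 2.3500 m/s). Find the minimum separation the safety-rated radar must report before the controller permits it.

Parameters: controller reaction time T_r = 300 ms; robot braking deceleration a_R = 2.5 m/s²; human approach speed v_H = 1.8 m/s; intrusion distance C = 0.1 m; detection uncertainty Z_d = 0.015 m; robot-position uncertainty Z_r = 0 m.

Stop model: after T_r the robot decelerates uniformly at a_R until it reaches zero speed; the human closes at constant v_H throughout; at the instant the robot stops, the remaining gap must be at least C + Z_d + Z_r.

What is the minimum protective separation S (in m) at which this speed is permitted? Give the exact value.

T_s = v_R/a_R = (47/20)/(5/2) = 0.9400 s
reaction-phase robot travel = 2.3500·0.3000 = 0.7050 m
robot covers 2.3500·0.9400 − ½·2.5000·0.9400² = 1.1045 m while stopping
person approaches 1.8000·(0.3000+0.9400) = 2.2320 m
residual clearance needed = 0.1000+0.0150+0.0000 = 0.1150 m
S_min ≈ 0.7050+1.1045+2.2320+0.1150  ⇒  S_min = 8313/2000 m

S_min = 8313/2000 m = 4.1565 m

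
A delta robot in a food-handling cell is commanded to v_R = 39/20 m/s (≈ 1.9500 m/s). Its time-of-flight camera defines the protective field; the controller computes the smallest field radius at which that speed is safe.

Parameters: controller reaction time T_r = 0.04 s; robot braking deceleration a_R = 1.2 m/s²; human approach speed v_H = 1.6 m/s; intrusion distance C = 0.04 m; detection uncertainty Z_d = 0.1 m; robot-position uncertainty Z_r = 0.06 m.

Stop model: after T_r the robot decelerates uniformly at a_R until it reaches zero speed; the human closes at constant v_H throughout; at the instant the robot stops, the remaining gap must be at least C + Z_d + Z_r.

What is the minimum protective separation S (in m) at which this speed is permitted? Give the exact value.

braking lasts T_s = (39/20)/(6/5) = 1.6250 s
reaction-phase robot travel = 1.9500·0.0400 = 0.0780 m
braking distance = 1.9500²/(2·1.2000) = 1.5844 m
human closes 1.6000·1.6650 = 2.6640 m
residual clearance needed = 0.0400+0.1000+0.0600 = 0.2000 m
S_min ≈ 0.0780+1.5844+2.6640+0.2000  ⇒  S_min = 36211/8000 m

S_min = 36211/8000 m = 4.5264 m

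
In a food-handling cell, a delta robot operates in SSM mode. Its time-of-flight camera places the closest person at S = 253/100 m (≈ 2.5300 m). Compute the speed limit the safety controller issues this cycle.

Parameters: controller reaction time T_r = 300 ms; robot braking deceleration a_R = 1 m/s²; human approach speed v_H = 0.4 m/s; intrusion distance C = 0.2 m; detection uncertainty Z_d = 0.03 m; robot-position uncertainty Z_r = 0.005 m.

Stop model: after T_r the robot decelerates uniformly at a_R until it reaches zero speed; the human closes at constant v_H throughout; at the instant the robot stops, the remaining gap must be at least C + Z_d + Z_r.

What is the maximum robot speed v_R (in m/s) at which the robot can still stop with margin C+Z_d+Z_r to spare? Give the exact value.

v_R_max = 3/2 m/s = 1.5000 m/s

at the boundary: (1/2)·v² + (7/10)·v + (-87/40) = 0
  disc = (7/10)² − 4·(1/2)·(-87/40) = 121/25 ; √disc = 11/5
  v_R = (−(7/10) + 11/5) / (2·(1/2)) = 3/2 m/s
check:
braking lasts T_s = (3/2)/1 = 1.5000 s
robot covers v_R·T_r = 1.5000·0.3000 = 0.4500 m before braking
robot covers 1.5000·1.5000 − ½·1.0000·1.5000² = 1.1250 m while stopping
person approaches 0.4000·(0.3000+1.5000) = 0.7200 m
C+Z_d+Z_r = 0.2000+0.0300+0.0050 = 0.2350 m
sum ≈ 0.4500+1.1250+0.7200+0.2350 ≈ 2.5300 m = S ✓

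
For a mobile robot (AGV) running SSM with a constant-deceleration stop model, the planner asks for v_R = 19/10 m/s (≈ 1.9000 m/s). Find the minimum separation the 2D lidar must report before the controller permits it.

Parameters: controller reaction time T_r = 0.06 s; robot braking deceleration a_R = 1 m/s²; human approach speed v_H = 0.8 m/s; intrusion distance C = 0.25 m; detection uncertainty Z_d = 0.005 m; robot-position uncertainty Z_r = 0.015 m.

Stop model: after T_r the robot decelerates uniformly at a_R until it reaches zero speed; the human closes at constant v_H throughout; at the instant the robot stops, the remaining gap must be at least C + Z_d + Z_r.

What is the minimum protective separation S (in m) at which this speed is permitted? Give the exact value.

S_min = 3757/1000 m = 3.7570 m

T_s = v_R/a_R = (19/10)/1 = 1.9000 s
robot covers v_R·T_r = 1.9000·0.0600 = 0.1140 m before braking
robot covers 1.9000·1.9000 − ½·1.0000·1.9000² = 1.8050 m while stopping
human over T_r+T_s: 0.8000·(0.0600+1.9000) = 1.5680 m
residual clearance needed = 0.2500+0.0050+0.0150 = 0.2700 m
S_min ≈ 0.1140+1.8050+1.5680+0.2700  ⇒  S_min = 3757/1000 m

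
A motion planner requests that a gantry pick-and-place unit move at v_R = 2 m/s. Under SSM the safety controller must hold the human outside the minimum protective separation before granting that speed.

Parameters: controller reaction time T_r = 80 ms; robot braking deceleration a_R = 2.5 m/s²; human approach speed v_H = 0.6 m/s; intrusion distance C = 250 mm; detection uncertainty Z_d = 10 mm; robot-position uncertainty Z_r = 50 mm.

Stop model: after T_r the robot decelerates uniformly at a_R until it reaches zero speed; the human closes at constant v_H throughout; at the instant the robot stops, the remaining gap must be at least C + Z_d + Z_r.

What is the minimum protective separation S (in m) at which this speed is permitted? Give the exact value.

stop time T_s = 2/(5/2) = 0.8000 s
robot in T_r: 2.0000·0.0800 = 0.1600 m
robot under decel: 2.0000²/(2·2.5000) = 0.8000 m
person approaches 0.6000·(0.0800+0.8000) = 0.5280 m
C+Z_d+Z_r = 0.2500+0.0100+0.0500 = 0.3100 m
S_min ≈ 0.1600+0.8000+0.5280+0.3100  ⇒  S_min = 899/500 m

S_min = 899/500 m = 1.7980 m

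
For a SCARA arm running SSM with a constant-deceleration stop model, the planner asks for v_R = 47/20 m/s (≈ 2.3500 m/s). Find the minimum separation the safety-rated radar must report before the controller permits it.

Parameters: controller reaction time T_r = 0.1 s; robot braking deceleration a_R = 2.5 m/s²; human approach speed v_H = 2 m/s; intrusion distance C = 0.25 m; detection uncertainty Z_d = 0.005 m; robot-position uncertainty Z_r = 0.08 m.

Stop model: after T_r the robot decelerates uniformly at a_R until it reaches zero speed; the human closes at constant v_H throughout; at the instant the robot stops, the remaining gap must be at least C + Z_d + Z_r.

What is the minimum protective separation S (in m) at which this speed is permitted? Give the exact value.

T_s = v_R/a_R = (47/20)/(5/2) = 0.9400 s
robot in T_r: 2.3500·0.1000 = 0.2350 m
braking distance = 2.3500²/(2·2.5000) = 1.1045 m
person approaches 2.0000·(0.1000+0.9400) = 2.0800 m
residual clearance needed = 0.2500+0.0050+0.0800 = 0.3350 m
S_min ≈ 0.2350+1.1045+2.0800+0.3350  ⇒  S_min = 7509/2000 m

S_min = 7509/2000 m = 3.7545 m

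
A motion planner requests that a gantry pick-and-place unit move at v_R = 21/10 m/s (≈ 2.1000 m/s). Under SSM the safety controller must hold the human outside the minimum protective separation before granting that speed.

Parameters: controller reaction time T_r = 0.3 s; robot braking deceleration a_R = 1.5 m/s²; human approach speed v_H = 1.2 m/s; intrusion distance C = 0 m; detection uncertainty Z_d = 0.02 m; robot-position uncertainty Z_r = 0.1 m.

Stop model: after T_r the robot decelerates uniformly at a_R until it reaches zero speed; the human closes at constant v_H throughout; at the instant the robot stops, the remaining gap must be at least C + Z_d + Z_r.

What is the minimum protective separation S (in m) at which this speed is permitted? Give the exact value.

braking lasts T_s = (21/10)/(3/2) = 1.4000 s
reaction-phase robot travel = 2.1000·0.3000 = 0.6300 m
robot under decel: 2.1000²/(2·1.5000) = 1.4700 m
human over T_r+T_s: 1.2000·(0.3000+1.4000) = 2.0400 m
C+Z_d+Z_r = 0.0000+0.0200+0.1000 = 0.1200 m
S_min ≈ 0.6300+1.4700+2.0400+0.1200  ⇒  S_min = 213/50 m

S_min = 213/50 m = 4.2600 m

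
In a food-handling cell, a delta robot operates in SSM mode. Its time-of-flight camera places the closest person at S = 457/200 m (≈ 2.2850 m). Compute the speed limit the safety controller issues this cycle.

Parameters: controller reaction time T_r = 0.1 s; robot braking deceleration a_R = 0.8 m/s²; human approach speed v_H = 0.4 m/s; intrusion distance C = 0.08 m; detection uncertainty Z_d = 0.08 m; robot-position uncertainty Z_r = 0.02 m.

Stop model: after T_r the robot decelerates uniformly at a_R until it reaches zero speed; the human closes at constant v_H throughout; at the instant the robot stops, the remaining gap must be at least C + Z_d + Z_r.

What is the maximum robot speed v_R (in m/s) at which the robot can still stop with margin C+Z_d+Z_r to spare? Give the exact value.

quadratic (5/8)·v² + (3/5)·v + (-413/200) = 0
  disc = (3/5)² − 4·(5/8)·(-413/200) = 2209/400 ; √disc = 47/20
  v_R = (−(3/5) + 47/20) / (2·(5/8)) = 7/5 m/s
check:
T_s = v_R/a_R = (7/5)/(4/5) = 1.7500 s
robot covers v_R·T_r = 1.4000·0.1000 = 0.1400 m before braking
robot covers 1.4000·1.7500 − ½·0.8000·1.7500² = 1.2250 m while stopping
human over T_r+T_s: 0.4000·(0.1000+1.7500) = 0.7400 m
residual clearance needed = 0.0800+0.0800+0.0200 = 0.1800 m
sum ≈ 0.1400+1.2250+0.7400+0.1800 ≈ 2.2850 m = S ✓

v_R_max = 7/5 m/s = 1.4000 m/s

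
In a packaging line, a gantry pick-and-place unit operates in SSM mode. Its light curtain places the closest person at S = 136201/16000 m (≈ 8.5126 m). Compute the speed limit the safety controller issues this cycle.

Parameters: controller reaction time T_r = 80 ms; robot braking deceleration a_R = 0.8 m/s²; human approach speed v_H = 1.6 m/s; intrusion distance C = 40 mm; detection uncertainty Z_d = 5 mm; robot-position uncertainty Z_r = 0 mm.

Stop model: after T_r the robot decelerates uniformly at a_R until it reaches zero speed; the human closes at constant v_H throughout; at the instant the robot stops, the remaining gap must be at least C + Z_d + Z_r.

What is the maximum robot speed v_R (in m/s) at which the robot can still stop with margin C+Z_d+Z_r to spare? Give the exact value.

collect terms ⇒ (5/8)·v_R² + (52/25)·v_R + (-133433/16000) = 0
  disc = (52/25)² − 4·(5/8)·(-133433/16000) = 4028049/160000 ; √disc = 2007/400
  v_R = (−(52/25) + 2007/400) / (2·(5/8)) = 47/20 m/s
check:
braking lasts T_s = (47/20)/(4/5) = 2.9375 s
reaction-phase robot travel = 2.3500·0.0800 = 0.1880 m
robot covers 2.3500·2.9375 − ½·0.8000·2.9375² = 3.4516 m while stopping
human over T_r+T_s: 1.6000·(0.0800+2.9375) = 4.8280 m
margins: 0.0400+0.0050+0.0000 = 0.0450 m
sum ≈ 0.1880+3.4516+4.8280+0.0450 ≈ 8.5126 m = S ✓

v_R_max = 47/20 m/s = 2.3500 m/s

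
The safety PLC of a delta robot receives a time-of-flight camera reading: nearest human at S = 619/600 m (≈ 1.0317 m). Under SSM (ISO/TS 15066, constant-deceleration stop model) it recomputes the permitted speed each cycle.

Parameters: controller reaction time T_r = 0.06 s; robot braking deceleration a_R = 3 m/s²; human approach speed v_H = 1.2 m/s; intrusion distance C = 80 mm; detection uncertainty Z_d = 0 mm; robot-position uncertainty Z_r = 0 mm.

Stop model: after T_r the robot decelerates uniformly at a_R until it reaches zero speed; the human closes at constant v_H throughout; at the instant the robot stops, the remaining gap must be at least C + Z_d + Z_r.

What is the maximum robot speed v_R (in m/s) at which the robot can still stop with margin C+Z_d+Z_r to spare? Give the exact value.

collect terms ⇒ (1/6)·v_R² + (23/50)·v_R + (-2639/3000) = 0
  disc = (23/50)² − 4·(1/6)·(-2639/3000) = 4489/5625 ; √disc = 67/75
  v_R = (−(23/50) + 67/75) / (2·(1/6)) = 13/10 m/s
check:
braking lasts T_s = (13/10)/3 = 0.4333 s
reaction-phase robot travel = 1.3000·0.0600 = 0.0780 m
robot covers 1.3000·0.4333 − ½·3.0000·0.4333² = 0.2817 m while stopping
person approaches 1.2000·(0.0600+0.4333) = 0.5920 m
margins: 0.0800+0.0000+0.0000 = 0.0800 m
sum ≈ 0.0780+0.2817+0.5920+0.0800 ≈ 1.0317 m = S ✓

v_R_max = 13/10 m/s = 1.3000 m/s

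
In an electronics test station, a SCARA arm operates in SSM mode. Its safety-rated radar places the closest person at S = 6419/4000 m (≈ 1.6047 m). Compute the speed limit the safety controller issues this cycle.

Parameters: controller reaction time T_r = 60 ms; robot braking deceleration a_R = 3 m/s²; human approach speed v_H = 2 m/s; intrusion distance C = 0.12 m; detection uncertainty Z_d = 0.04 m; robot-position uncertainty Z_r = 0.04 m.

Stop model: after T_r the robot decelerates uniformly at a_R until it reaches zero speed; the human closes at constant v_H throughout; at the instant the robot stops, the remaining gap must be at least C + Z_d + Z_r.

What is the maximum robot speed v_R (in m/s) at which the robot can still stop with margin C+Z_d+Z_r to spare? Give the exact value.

collect terms ⇒ (1/6)·v_R² + (109/150)·v_R + (-5139/4000) = 0
  disc = (109/150)² − 4·(1/6)·(-5139/4000) = 124609/90000 ; √disc = 353/300
  v_R = (−(109/150) + 353/300) / (2·(1/6)) = 27/20 m/s
check:
braking lasts T_s = (27/20)/3 = 0.4500 s
reaction-phase robot travel = 1.3500·0.0600 = 0.0810 m
robot covers 1.3500·0.4500 − ½·3.0000·0.4500² = 0.3038 m while stopping
human closes 2.0000·0.5100 = 1.0200 m
margins: 0.1200+0.0400+0.0400 = 0.2000 m
sum ≈ 0.0810+0.3038+1.0200+0.2000 ≈ 1.6047 m = S ✓

v_R_max = 27/20 m/s = 1.3500 m/s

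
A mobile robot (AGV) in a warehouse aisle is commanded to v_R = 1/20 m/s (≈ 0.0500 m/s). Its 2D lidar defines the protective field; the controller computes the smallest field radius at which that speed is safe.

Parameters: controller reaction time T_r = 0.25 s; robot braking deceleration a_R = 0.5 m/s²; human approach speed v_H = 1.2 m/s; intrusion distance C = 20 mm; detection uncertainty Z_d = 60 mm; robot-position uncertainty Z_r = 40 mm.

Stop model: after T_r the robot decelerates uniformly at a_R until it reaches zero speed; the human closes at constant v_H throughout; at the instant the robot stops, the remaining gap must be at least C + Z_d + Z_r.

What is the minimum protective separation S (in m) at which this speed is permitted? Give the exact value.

S_min = 111/200 m = 0.5550 m

stop time T_s = (1/20)/(1/2) = 0.1000 s
robot covers v_R·T_r = 0.0500·0.2500 = 0.0125 m before braking
robot under decel: 0.0500²/(2·0.5000) = 0.0025 m
person approaches 1.2000·(0.2500+0.1000) = 0.4200 m
C+Z_d+Z_r = 0.0200+0.0600+0.0400 = 0.1200 m
S_min ≈ 0.0125+0.0025+0.4200+0.1200  ⇒  S_min = 111/200 m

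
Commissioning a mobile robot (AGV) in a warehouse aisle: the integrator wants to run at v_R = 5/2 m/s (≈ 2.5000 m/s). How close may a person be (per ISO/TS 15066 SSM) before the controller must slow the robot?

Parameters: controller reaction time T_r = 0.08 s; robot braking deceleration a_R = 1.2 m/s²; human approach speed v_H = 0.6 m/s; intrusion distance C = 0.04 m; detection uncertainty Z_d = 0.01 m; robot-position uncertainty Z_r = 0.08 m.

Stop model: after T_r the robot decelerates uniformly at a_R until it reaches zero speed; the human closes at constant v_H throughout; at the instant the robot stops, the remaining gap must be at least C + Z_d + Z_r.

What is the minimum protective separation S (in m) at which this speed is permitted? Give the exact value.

S_min = 25393/6000 m = 4.2322 m

stop time T_s = (5/2)/(6/5) = 2.0833 s
robot in T_r: 2.5000·0.0800 = 0.2000 m
robot covers 2.5000·2.0833 − ½·1.2000·2.0833² = 2.6042 m while stopping
person approaches 0.6000·(0.0800+2.0833) = 1.2980 m
residual clearance needed = 0.0400+0.0100+0.0800 = 0.1300 m
S_min ≈ 0.2000+2.6042+1.2980+0.1300  ⇒  S_min = 25393/6000 m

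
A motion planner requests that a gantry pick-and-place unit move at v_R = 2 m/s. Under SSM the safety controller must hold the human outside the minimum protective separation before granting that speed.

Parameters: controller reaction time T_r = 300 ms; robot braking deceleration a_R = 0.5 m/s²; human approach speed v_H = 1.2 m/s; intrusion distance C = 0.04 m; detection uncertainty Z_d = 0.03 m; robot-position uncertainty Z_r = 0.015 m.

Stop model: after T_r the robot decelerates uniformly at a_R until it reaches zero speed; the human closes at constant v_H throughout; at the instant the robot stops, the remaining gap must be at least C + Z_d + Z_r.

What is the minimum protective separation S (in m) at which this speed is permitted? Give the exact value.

stop time T_s = 2/(1/2) = 4.0000 s
robot covers v_R·T_r = 2.0000·0.3000 = 0.6000 m before braking
robot under decel: 2.0000²/(2·0.5000) = 4.0000 m
person approaches 1.2000·(0.3000+4.0000) = 5.1600 m
residual clearance needed = 0.0400+0.0300+0.0150 = 0.0850 m
S_min ≈ 0.6000+4.0000+5.1600+0.0850  ⇒  S_min = 1969/200 m

S_min = 1969/200 m = 9.8450 m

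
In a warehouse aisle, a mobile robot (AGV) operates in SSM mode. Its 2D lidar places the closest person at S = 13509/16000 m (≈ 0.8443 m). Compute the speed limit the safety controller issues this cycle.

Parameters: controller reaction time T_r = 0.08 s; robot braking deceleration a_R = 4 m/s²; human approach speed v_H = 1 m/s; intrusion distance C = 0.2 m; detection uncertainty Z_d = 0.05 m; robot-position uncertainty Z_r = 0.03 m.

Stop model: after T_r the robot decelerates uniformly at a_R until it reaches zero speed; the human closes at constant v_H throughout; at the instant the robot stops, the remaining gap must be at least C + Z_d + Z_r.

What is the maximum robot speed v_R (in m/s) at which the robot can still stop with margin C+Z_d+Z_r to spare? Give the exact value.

v_R_max = 21/20 m/s = 1.0500 m/s

collect terms ⇒ (1/8)·v_R² + (33/100)·v_R + (-7749/16000) = 0
  disc = (33/100)² − 4·(1/8)·(-7749/16000) = 56169/160000 ; √disc = 237/400
  v_R = (−(33/100) + 237/400) / (2·(1/8)) = 21/20 m/s
check:
T_s = v_R/a_R = (21/20)/4 = 0.2625 s
robot in T_r: 1.0500·0.0800 = 0.0840 m
robot under decel: 1.0500²/(2·4.0000) = 0.1378 m
human closes 1.0000·0.3425 = 0.3425 m
residual clearance needed = 0.2000+0.0500+0.0300 = 0.2800 m
sum ≈ 0.0840+0.1378+0.3425+0.2800 ≈ 0.8443 m = S ✓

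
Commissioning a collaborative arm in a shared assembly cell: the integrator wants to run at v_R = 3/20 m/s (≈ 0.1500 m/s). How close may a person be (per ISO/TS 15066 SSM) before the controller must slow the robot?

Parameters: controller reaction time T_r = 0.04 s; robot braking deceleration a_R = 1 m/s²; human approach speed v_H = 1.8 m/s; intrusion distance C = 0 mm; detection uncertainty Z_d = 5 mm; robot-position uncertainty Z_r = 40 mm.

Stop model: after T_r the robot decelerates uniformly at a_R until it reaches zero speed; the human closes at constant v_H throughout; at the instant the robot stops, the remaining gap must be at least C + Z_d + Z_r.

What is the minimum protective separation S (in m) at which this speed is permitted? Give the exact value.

S_min = 1617/4000 m = 0.4042 m

T_s = v_R/a_R = (3/20)/1 = 0.1500 s
robot covers v_R·T_r = 0.1500·0.0400 = 0.0060 m before braking
braking distance = 0.1500²/(2·1.0000) = 0.0112 m
human closes 1.8000·0.1900 = 0.3420 m
margins: 0.0000+0.0050+0.0400 = 0.0450 m
S_min ≈ 0.0060+0.0112+0.3420+0.0450  ⇒  S_min = 1617/4000 m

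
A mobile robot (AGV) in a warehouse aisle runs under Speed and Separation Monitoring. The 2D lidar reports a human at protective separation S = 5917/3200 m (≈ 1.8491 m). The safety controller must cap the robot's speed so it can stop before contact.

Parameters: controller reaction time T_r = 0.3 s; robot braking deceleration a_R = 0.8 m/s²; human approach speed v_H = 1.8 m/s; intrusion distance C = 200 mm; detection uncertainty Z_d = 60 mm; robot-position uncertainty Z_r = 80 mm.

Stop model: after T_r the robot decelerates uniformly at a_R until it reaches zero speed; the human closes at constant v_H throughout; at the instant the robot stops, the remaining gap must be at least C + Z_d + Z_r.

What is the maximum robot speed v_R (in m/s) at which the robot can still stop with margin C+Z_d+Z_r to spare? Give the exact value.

collect terms ⇒ (5/8)·v_R² + (51/20)·v_R + (-3101/3200) = 0
  disc = (51/20)² − 4·(5/8)·(-3101/3200) = 57121/6400 ; √disc = 239/80
  v_R = (−(51/20) + 239/80) / (2·(5/8)) = 7/20 m/s
check:
T_s = v_R/a_R = (7/20)/(4/5) = 0.4375 s
robot covers v_R·T_r = 0.3500·0.3000 = 0.1050 m before braking
robot under decel: 0.3500²/(2·0.8000) = 0.0766 m
person approaches 1.8000·(0.3000+0.4375) = 1.3275 m
margins: 0.2000+0.0600+0.0800 = 0.3400 m
sum ≈ 0.1050+0.0766+1.3275+0.3400 ≈ 1.8491 m = S ✓

v_R_max = 7/20 m/s = 0.3500 m/s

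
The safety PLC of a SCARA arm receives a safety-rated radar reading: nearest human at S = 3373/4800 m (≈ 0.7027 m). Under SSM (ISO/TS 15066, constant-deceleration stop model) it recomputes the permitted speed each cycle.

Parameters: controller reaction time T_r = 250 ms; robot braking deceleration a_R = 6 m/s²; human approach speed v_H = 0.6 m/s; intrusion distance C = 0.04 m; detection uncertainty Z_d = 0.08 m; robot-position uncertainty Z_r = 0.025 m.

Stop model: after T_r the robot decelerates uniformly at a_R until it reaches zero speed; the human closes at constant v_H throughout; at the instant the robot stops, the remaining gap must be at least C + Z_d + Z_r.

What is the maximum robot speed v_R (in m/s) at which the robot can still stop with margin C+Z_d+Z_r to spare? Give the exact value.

collect terms ⇒ (1/12)·v_R² + (7/20)·v_R + (-1957/4800) = 0
  disc = (7/20)² − 4·(1/12)·(-1957/4800) = 3721/14400 ; √disc = 61/120
  v_R = (−(7/20) + 61/120) / (2·(1/12)) = 19/20 m/s
check:
T_s = v_R/a_R = (19/20)/6 = 0.1583 s
robot covers v_R·T_r = 0.9500·0.2500 = 0.2375 m before braking
robot covers 0.9500·0.1583 − ½·6.0000·0.1583² = 0.0752 m while stopping
person approaches 0.6000·(0.2500+0.1583) = 0.2450 m
residual clearance needed = 0.0400+0.0800+0.0250 = 0.1450 m
sum ≈ 0.2375+0.0752+0.2450+0.1450 ≈ 0.7027 m = S ✓

v_R_max = 19/20 m/s = 0.9500 m/s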